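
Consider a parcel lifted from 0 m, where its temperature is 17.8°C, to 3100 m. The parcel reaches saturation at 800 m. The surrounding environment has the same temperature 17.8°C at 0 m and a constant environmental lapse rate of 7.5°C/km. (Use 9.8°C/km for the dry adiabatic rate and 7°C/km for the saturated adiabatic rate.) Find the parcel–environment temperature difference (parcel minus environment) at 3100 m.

-0.69°C (parcel cooler than environment)

Parcel:
  0 → 800 m (dry, 9.8°C/km): ΔT = -9.8 × 0.8 = -7.84°C → T = 9.96°C
  800 → 3100 m (saturated, 7°C/km): ΔT = -7 × 2.3 = -16.1°C → T = -6.14°C
Environment:
  0 → 3100 m (environment, 7.5°C/km): ΔT = -7.5 × 3.1 = -23.25°C → T = -5.45°C
T_parcel − T_env = -6.14 − (-5.45) = -0.69°C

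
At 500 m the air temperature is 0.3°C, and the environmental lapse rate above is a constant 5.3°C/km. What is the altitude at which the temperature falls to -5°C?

Height above start = (0.3 − (-5)) / 5.3 = 1 km
Altitude = 500 m + 1000 m = 1500 m

1500 m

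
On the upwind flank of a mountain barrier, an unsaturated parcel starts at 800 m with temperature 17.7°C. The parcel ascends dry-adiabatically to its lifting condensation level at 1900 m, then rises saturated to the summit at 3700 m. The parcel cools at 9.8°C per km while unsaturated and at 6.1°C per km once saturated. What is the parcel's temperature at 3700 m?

-4.06°C

800 → 1900 m (dry, 9.8°C/km): ΔT = -9.8 × 1.1 = -10.78°C → T = 6.92°C
1900 → 3700 m (saturated, 6.1°C/km): ΔT = -6.1 × 1.8 = -10.98°C → T = -4.06°C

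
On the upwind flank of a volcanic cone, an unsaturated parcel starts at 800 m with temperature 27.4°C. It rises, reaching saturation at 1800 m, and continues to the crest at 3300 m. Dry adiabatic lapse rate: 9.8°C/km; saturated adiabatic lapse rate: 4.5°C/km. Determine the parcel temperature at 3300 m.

Dry to 1800 m: -9.8 × 1 km = -9.8°C, so T = 17.6°C.
Saturated to 3300 m: -4.5 × 1.5 km = -6.75°C, so T = 10.85°C.

10.85°C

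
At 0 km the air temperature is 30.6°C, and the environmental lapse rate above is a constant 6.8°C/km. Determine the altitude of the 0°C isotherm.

4.5 km

Height above start = (30.6 − 0) / 6.8 = 4.5 km
Altitude = 0 m + 4500 m = 4500 m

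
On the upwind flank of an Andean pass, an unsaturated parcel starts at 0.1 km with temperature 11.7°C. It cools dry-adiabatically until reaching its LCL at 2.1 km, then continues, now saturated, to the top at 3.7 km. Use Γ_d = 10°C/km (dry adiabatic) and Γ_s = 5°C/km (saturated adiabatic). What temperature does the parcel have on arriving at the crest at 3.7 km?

Dry to 2100 m: -10 × 2 km = -20°C, so T = -8.3°C.
Saturated to 3700 m: -5 × 1.6 km = -8°C, so T = -16.3°C.

-16.3°C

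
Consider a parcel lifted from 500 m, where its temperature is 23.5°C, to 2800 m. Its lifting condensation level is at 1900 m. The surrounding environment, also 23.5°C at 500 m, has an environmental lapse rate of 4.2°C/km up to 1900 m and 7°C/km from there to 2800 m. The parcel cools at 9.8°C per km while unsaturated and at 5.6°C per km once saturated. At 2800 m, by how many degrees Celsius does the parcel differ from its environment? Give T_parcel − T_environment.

Parcel:
  500–1900 m, dry: Δz = 1.4 km ⇒ ΔT = -13.72°C; T = 9.78°C
  1900–2800 m, saturated: Δz = 0.9 km ⇒ ΔT = -5.04°C; T = 4.74°C
Environment:
  500–1900 m, environment, lower layer: Δz = 1.4 km ⇒ ΔT = -5.88°C; T = 17.62°C
  1900–2800 m, environment, upper layer: Δz = 0.9 km ⇒ ΔT = -6.3°C; T = 11.32°C
T_parcel − T_env = 4.74 − 11.32 = -6.58°C

-6.58°C (parcel cooler than environment)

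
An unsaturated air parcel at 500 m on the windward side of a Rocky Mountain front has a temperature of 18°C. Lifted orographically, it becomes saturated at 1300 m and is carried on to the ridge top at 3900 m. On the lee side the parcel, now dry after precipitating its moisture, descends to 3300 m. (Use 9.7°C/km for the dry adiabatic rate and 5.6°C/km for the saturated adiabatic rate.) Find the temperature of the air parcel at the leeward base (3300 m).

Dry to 1300 m: -9.7 × 0.8 km = -7.76°C, so T = 10.24°C.
Saturated to 3900 m: -5.6 × 2.6 km = -14.56°C, so T = -4.32°C.
Dry descent to 3300 m: +9.7 × 0.6 km = +5.82°C, so T = 1.5°C.

1.5°C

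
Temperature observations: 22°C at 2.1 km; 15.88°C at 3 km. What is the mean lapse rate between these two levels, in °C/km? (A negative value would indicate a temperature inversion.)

6.8°C/km

Γ = −ΔT/Δz = (22 − 15.88) / (3000 − 2100) m
  = 6.12°C / 0.9 km = 6.8°C/km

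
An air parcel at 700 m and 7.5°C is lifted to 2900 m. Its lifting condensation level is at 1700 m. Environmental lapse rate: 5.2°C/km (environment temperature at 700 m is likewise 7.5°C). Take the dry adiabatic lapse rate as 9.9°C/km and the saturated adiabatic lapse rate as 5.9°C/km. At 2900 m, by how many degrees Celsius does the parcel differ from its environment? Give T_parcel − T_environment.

-5.54°C (parcel cooler than environment)

Parcel:
  Dry to 1700 m: -9.9 × 1 km = -9.9°C, so T = -2.4°C.
  Saturated to 2900 m: -5.9 × 1.2 km = -7.08°C, so T = -9.48°C.
Environment:
  Environment to 2900 m: -5.2 × 2.2 km = -11.44°C, so T = -3.94°C.
T_parcel − T_env = -9.48 − (-3.94) = -5.54°C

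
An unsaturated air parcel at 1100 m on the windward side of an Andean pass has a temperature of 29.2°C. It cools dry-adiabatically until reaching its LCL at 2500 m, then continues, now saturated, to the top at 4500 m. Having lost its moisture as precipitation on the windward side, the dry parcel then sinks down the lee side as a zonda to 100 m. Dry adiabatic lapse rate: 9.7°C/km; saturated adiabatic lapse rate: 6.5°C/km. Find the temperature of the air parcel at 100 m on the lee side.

45.3°C

1100 → 2500 m (dry, 9.7°C/km): ΔT = -9.7 × 1.4 = -13.58°C → T = 15.62°C
2500 → 4500 m (saturated, 6.5°C/km): ΔT = -6.5 × 2 = -13°C → T = 2.62°C
4500 → 100 m (dry descent, 9.7°C/km): ΔT = +9.7 × 4.4 = +42.68°C → T = 45.3°C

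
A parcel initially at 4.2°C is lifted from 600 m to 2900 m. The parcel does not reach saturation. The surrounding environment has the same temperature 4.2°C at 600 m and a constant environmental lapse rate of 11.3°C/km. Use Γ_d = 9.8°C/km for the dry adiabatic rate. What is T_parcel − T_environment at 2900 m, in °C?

+3.45°C (parcel warmer than environment)

Parcel:
  600 → 2900 m (dry, 9.8°C/km): ΔT = -9.8 × 2.3 = -22.54°C → T = -18.34°C
Environment:
  600 → 2900 m (environment, 11.3°C/km): ΔT = -11.3 × 2.3 = -25.99°C → T = -21.79°C
T_parcel − T_env = -18.34 − (-21.79) = +3.45°C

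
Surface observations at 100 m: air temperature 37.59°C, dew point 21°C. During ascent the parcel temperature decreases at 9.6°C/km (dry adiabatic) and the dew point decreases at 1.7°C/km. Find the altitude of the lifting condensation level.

T and T_d converge at 9.6 − 1.7 = 7.9°C per km
Height above start = (37.59 − 21) / 7.9 = 2.1 km
LCL altitude = 100 m + 2100 m = 2200 m

2200 m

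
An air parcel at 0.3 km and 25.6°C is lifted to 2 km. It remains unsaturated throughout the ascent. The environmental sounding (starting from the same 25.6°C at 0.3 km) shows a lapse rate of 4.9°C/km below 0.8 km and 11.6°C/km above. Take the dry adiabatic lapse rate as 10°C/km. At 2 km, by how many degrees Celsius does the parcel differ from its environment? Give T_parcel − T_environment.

-0.63°C (parcel cooler than environment)

Parcel:
  From 300 m to 2000 m (dry): cools by 10 × 1.7 = 17°C, giving 8.6°C.
Environment:
  From 300 m to 800 m (environment, lower layer): cools by 4.9 × 0.5 = 2.45°C, giving 23.15°C.
  From 800 m to 2000 m (environment, upper layer): cools by 11.6 × 1.2 = 13.92°C, giving 9.23°C.
T_parcel − T_env = 8.6 − 9.23 = -0.63°C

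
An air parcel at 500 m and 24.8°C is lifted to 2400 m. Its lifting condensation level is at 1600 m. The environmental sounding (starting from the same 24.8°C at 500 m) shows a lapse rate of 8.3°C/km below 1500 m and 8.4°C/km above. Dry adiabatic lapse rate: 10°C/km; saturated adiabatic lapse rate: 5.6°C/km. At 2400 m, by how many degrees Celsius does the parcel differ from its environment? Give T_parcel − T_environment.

Parcel:
  500 → 1600 m (dry, 10°C/km): ΔT = -10 × 1.1 = -11°C → T = 13.8°C
  1600 → 2400 m (saturated, 5.6°C/km): ΔT = -5.6 × 0.8 = -4.48°C → T = 9.32°C
Environment:
  500 → 1500 m (environment, lower layer, 8.3°C/km): ΔT = -8.3 × 1 = -8.3°C → T = 16.5°C
  1500 → 2400 m (environment, upper layer, 8.4°C/km): ΔT = -8.4 × 0.9 = -7.56°C → T = 8.94°C
T_parcel − T_env = 9.32 − 8.94 = +0.38°C

+0.38°C (parcel warmer than environment)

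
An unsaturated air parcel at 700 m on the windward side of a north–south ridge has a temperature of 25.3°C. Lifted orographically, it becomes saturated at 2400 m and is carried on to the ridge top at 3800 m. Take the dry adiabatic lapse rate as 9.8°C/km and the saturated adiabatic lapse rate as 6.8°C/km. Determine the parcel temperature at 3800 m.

Dry to 2400 m: -9.8 × 1.7 km = -16.66°C, so T = 8.64°C.
Saturated to 3800 m: -6.8 × 1.4 km = -9.52°C, so T = -0.88°C.

-0.88°C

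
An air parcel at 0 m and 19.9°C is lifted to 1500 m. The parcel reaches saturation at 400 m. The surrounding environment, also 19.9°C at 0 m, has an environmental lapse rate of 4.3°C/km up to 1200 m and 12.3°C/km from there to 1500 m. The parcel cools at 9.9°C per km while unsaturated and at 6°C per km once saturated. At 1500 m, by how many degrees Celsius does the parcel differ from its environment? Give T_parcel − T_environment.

-1.71°C (parcel cooler than environment)

Parcel:
  0–400 m, dry: Δz = 0.4 km ⇒ ΔT = -3.96°C; T = 15.94°C
  400–1500 m, saturated: Δz = 1.1 km ⇒ ΔT = -6.6°C; T = 9.34°C
Environment:
  0–1200 m, environment, lower layer: Δz = 1.2 km ⇒ ΔT = -5.16°C; T = 14.74°C
  1200–1500 m, environment, upper layer: Δz = 0.3 km ⇒ ΔT = -3.69°C; T = 11.05°C
T_parcel − T_env = 9.34 − 11.05 = -1.71°C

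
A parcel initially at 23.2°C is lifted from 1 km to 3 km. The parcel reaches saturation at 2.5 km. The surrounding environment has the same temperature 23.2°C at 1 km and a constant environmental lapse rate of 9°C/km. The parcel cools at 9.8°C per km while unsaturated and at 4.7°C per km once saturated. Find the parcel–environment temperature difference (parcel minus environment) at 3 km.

+0.95°C (parcel warmer than environment)

Parcel:
  1000–2500 m, dry: Δz = 1.5 km ⇒ ΔT = -14.7°C; T = 8.5°C
  2500–3000 m, saturated: Δz = 0.5 km ⇒ ΔT = -2.35°C; T = 6.15°C
Environment:
  1000–3000 m, environment: Δz = 2 km ⇒ ΔT = -18°C; T = 5.2°C
T_parcel − T_env = 6.15 − 5.2 = +0.95°C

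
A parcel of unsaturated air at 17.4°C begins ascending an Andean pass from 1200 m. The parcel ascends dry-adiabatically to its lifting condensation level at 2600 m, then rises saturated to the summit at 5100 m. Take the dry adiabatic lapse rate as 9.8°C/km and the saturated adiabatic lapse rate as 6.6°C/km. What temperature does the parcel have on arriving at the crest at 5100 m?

From 1200 m to 2600 m (dry): cools by 9.8 × 1.4 = 13.72°C, giving 3.68°C.
From 2600 m to 5100 m (saturated): cools by 6.6 × 2.5 = 16.5°C, giving -12.82°C.

-12.82°C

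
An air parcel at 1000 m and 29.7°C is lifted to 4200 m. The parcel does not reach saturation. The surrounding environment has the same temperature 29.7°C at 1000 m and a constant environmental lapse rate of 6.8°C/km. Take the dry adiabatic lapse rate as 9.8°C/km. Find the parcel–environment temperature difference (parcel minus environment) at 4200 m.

Parcel:
  1000 → 4200 m (dry, 9.8°C/km): ΔT = -9.8 × 3.2 = -31.36°C → T = -1.66°C
Environment:
  1000 → 4200 m (environment, 6.8°C/km): ΔT = -6.8 × 3.2 = -21.76°C → T = 7.94°C
T_parcel − T_env = -1.66 − 7.94 = -9.6°C

-9.6°C (parcel cooler than environment)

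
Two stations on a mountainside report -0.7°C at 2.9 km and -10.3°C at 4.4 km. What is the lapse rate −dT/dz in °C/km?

6.4°C/km

Γ = −ΔT/Δz = (-0.7 − (-10.3)) / (4400 − 2900) m
  = 9.6°C / 1.5 km = 6.4°C/km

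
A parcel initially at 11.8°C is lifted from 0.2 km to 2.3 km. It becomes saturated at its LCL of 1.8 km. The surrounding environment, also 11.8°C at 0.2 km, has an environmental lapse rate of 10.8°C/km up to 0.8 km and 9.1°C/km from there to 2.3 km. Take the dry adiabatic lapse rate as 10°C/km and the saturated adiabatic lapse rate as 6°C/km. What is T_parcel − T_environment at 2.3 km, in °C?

Parcel:
  200 → 1800 m (dry, 10°C/km): ΔT = -10 × 1.6 = -16°C → T = -4.2°C
  1800 → 2300 m (saturated, 6°C/km): ΔT = -6 × 0.5 = -3°C → T = -7.2°C
Environment:
  200 → 800 m (environment, lower layer, 10.8°C/km): ΔT = -10.8 × 0.6 = -6.48°C → T = 5.32°C
  800 → 2300 m (environment, upper layer, 9.1°C/km): ΔT = -9.1 × 1.5 = -13.65°C → T = -8.33°C
T_parcel − T_env = -7.2 − (-8.33) = +1.13°C

+1.13°C (parcel warmer than environment)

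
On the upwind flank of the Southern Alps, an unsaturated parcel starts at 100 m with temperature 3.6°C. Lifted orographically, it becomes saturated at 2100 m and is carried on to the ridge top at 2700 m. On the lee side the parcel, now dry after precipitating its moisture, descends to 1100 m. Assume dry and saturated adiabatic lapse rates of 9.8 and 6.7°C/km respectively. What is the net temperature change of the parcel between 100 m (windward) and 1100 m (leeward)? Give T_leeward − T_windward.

-7.94°C

Dry to 2100 m: -9.8 × 2 km = -19.6°C, so T = -16°C.
Saturated to 2700 m: -6.7 × 0.6 km = -4.02°C, so T = -20.02°C.
Dry descent to 1100 m: +9.8 × 1.6 km = +15.68°C, so T = -4.34°C.
Net change vs windward start: -4.34 − 3.6 = -7.94°C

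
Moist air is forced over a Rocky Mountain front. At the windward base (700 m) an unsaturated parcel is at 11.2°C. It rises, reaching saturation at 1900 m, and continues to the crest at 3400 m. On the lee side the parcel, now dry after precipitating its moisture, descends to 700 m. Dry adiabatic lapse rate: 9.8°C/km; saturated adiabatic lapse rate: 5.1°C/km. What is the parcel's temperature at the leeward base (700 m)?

18.25°C

From 700 m to 1900 m (dry): cools by 9.8 × 1.2 = 11.76°C, giving -0.56°C.
From 1900 m to 3400 m (saturated): cools by 5.1 × 1.5 = 7.65°C, giving -8.21°C.
From 3400 m to 700 m (dry descent): warms by 9.8 × 2.7 = 26.46°C, giving 18.25°C.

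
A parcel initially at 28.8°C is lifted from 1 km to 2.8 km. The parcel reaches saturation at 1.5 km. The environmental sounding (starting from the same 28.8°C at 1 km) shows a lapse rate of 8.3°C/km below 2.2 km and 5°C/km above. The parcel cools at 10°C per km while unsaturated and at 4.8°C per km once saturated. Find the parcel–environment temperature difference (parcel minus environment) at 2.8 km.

Parcel:
  1000–1500 m, dry: Δz = 0.5 km ⇒ ΔT = -5°C; T = 23.8°C
  1500–2800 m, saturated: Δz = 1.3 km ⇒ ΔT = -6.24°C; T = 17.56°C
Environment:
  1000–2200 m, environment, lower layer: Δz = 1.2 km ⇒ ΔT = -9.96°C; T = 18.84°C
  2200–2800 m, environment, upper layer: Δz = 0.6 km ⇒ ΔT = -3°C; T = 15.84°C
T_parcel − T_env = 17.56 − 15.84 = +1.72°C

+1.72°C (parcel warmer than environment)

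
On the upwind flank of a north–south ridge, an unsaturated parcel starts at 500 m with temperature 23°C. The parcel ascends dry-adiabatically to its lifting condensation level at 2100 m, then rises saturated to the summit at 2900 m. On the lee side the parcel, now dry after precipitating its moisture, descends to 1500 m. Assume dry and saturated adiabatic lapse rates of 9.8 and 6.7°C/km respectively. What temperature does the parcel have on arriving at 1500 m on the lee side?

15.68°C

500 → 2100 m (dry, 9.8°C/km): ΔT = -9.8 × 1.6 = -15.68°C → T = 7.32°C
2100 → 2900 m (saturated, 6.7°C/km): ΔT = -6.7 × 0.8 = -5.36°C → T = 1.96°C
2900 → 1500 m (dry descent, 9.8°C/km): ΔT = +9.8 × 1.4 = +13.72°C → T = 15.68°C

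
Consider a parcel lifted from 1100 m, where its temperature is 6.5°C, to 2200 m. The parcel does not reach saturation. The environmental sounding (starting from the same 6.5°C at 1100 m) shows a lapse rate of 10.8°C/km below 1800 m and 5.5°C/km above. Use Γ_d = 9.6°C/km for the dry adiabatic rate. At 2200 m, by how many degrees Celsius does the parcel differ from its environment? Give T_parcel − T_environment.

Parcel:
  1100–2200 m, dry: Δz = 1.1 km ⇒ ΔT = -10.56°C; T = -4.06°C
Environment:
  1100–1800 m, environment, lower layer: Δz = 0.7 km ⇒ ΔT = -7.56°C; T = -1.06°C
  1800–2200 m, environment, upper layer: Δz = 0.4 km ⇒ ΔT = -2.2°C; T = -3.26°C
T_parcel − T_env = -4.06 − (-3.26) = -0.8°C

-0.8°C (parcel cooler than environment)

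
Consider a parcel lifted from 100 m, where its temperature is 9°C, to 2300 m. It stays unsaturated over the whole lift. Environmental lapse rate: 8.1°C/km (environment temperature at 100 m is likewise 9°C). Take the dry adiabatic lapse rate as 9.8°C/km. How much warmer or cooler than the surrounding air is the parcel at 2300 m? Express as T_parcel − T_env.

Parcel:
  Dry to 2300 m: -9.8 × 2.2 km = -21.56°C, so T = -12.56°C.
Environment:
  Environment to 2300 m: -8.1 × 2.2 km = -17.82°C, so T = -8.82°C.
T_parcel − T_env = -12.56 − (-8.82) = -3.74°C

-3.74°C (parcel cooler than environment)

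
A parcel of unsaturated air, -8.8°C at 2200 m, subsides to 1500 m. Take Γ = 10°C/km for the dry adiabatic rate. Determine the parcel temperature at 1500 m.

From 2200 m to 1500 m (dry adiabatic): warms by 10 × 0.7 = 7°C, giving -1.8°C.

-1.8°C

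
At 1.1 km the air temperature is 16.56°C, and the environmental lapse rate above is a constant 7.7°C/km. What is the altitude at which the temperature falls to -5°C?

Height above start = (16.56 − (-5)) / 7.7 = 2.8 km
Altitude = 1100 m + 2800 m = 3900 m

3.9 km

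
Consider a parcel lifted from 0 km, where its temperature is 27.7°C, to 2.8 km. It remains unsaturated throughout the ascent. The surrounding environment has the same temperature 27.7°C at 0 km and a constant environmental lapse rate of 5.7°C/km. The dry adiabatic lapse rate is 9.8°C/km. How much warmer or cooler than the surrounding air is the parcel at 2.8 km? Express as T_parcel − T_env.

Parcel:
  0 → 2800 m (dry, 9.8°C/km): ΔT = -9.8 × 2.8 = -27.44°C → T = 0.26°C
Environment:
  0 → 2800 m (environment, 5.7°C/km): ΔT = -5.7 × 2.8 = -15.96°C → T = 11.74°C
T_parcel − T_env = 0.26 − 11.74 = -11.48°C

-11.48°C (parcel cooler than environment)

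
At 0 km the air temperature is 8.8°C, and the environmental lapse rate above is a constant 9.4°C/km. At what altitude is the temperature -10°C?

2 km

Height above start = (8.8 − (-10)) / 9.4 = 2 km
Altitude = 0 m + 2000 m = 2000 m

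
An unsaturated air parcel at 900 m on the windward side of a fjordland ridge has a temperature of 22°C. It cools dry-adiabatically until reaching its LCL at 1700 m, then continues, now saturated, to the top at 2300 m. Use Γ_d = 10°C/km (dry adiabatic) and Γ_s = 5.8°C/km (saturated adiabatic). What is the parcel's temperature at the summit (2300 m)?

From 900 m to 1700 m (dry): cools by 10 × 0.8 = 8°C, giving 14°C.
From 1700 m to 2300 m (saturated): cools by 5.8 × 0.6 = 3.48°C, giving 10.52°C.

10.52°C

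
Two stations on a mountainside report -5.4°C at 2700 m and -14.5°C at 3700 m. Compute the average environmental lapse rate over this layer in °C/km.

Γ = −ΔT/Δz = (-5.4 − (-14.5)) / (3700 − 2700) m
  = 9.1°C / 1 km = 9.1°C/km

9.1°C/km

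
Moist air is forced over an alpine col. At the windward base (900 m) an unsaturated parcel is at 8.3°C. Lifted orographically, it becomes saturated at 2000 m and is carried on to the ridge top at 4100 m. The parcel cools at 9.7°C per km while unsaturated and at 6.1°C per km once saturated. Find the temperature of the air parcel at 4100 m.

-15.18°C

From 900 m to 2000 m (dry): cools by 9.7 × 1.1 = 10.67°C, giving -2.37°C.
From 2000 m to 4100 m (saturated): cools by 6.1 × 2.1 = 12.81°C, giving -15.18°C.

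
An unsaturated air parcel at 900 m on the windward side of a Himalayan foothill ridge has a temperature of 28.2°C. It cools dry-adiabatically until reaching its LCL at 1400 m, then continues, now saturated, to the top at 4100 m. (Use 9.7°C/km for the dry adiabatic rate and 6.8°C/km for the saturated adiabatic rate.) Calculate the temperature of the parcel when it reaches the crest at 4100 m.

4.99°C

Dry to 1400 m: -9.7 × 0.5 km = -4.85°C, so T = 23.35°C.
Saturated to 4100 m: -6.8 × 2.7 km = -18.36°C, so T = 4.99°C.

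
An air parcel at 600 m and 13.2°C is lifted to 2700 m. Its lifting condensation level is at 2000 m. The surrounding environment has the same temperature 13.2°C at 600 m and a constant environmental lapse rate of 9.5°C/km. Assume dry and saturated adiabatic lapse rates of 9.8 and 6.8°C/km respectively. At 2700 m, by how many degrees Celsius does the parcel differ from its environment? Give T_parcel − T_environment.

Parcel:
  600 → 2000 m (dry, 9.8°C/km): ΔT = -9.8 × 1.4 = -13.72°C → T = -0.52°C
  2000 → 2700 m (saturated, 6.8°C/km): ΔT = -6.8 × 0.7 = -4.76°C → T = -5.28°C
Environment:
  600 → 2700 m (environment, 9.5°C/km): ΔT = -9.5 × 2.1 = -19.95°C → T = -6.75°C
T_parcel − T_env = -5.28 − (-6.75) = +1.47°C

+1.47°C (parcel warmer than environment)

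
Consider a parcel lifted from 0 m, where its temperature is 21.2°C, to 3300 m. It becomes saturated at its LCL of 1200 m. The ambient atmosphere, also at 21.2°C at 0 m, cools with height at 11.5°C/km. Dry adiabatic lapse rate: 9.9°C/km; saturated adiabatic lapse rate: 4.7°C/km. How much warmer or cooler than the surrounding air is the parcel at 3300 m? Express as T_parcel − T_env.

+16.2°C (parcel warmer than environment)

Parcel:
  0 → 1200 m (dry, 9.9°C/km): ΔT = -9.9 × 1.2 = -11.88°C → T = 9.32°C
  1200 → 3300 m (saturated, 4.7°C/km): ΔT = -4.7 × 2.1 = -9.87°C → T = -0.55°C
Environment:
  0 → 3300 m (environment, 11.5°C/km): ΔT = -11.5 × 3.3 = -37.95°C → T = -16.75°C
T_parcel − T_env = -0.55 − (-16.75) = +16.2°C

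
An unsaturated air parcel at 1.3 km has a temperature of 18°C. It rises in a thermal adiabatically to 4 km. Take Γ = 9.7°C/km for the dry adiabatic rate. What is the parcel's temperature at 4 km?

From 1300 m to 4000 m (dry adiabatic): cools by 9.7 × 2.7 = 26.19°C, giving -8.19°C.

-8.19°C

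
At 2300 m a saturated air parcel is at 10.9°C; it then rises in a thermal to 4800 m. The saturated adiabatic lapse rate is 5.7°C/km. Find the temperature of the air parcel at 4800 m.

-3.35°C

2300–4800 m, saturated adiabatic: Δz = 2.5 km ⇒ ΔT = -14.25°C; T = -3.35°C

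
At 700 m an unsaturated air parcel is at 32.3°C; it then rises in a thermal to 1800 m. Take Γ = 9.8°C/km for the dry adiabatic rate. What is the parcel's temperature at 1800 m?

21.52°C

From 700 m to 1800 m (dry adiabatic): cools by 9.8 × 1.1 = 10.78°C, giving 21.52°C.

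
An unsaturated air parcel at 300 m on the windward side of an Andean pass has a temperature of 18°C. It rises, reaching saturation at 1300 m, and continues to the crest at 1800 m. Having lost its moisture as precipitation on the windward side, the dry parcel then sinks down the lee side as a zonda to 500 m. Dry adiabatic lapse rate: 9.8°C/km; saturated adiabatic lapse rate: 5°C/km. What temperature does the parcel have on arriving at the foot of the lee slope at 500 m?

300 → 1300 m (dry, 9.8°C/km): ΔT = -9.8 × 1 = -9.8°C → T = 8.2°C
1300 → 1800 m (saturated, 5°C/km): ΔT = -5 × 0.5 = -2.5°C → T = 5.7°C
1800 → 500 m (dry descent, 9.8°C/km): ΔT = +9.8 × 1.3 = +12.74°C → T = 18.44°C

18.44°C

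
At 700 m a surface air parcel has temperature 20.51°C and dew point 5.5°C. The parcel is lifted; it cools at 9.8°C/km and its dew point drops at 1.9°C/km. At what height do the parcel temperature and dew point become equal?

2600 m

T and T_d converge at 9.8 − 1.9 = 7.9°C per km
Height above start = (20.51 − 5.5) / 7.9 = 1.9 km
LCL altitude = 700 m + 1900 m = 2600 m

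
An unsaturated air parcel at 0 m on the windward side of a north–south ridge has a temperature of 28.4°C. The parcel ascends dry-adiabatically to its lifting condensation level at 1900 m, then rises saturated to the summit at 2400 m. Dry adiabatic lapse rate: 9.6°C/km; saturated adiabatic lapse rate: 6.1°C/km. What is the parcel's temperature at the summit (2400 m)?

7.11°C

Dry to 1900 m: -9.6 × 1.9 km = -18.24°C, so T = 10.16°C.
Saturated to 2400 m: -6.1 × 0.5 km = -3.05°C, so T = 7.11°C.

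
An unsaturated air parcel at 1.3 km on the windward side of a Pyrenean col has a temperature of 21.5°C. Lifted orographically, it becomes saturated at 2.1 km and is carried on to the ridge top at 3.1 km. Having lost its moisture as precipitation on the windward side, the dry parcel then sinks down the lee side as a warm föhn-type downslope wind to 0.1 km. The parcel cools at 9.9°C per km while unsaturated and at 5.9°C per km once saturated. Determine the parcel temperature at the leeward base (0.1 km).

From 1300 m to 2100 m (dry): cools by 9.9 × 0.8 = 7.92°C, giving 13.58°C.
From 2100 m to 3100 m (saturated): cools by 5.9 × 1 = 5.9°C, giving 7.68°C.
From 3100 m to 100 m (dry descent): warms by 9.9 × 3 = 29.7°C, giving 37.38°C.

37.38°C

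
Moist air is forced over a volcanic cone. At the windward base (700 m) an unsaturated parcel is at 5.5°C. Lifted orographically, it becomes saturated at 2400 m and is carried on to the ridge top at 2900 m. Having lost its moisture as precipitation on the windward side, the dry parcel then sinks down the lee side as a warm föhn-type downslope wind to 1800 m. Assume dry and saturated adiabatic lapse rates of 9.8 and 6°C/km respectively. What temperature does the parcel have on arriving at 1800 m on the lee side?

-3.38°C

700–2400 m, dry: Δz = 1.7 km ⇒ ΔT = -16.66°C; T = -11.16°C
2400–2900 m, saturated: Δz = 0.5 km ⇒ ΔT = -3°C; T = -14.16°C
2900–1800 m, dry descent: Δz = 1.1 km ⇒ ΔT = +10.78°C; T = -3.38°C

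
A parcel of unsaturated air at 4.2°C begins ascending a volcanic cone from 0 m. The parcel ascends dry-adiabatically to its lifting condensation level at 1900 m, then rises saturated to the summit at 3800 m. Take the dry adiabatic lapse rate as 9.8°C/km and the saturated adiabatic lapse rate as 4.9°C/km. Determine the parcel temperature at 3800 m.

Dry to 1900 m: -9.8 × 1.9 km = -18.62°C, so T = -14.42°C.
Saturated to 3800 m: -4.9 × 1.9 km = -9.31°C, so T = -23.73°C.

-23.73°C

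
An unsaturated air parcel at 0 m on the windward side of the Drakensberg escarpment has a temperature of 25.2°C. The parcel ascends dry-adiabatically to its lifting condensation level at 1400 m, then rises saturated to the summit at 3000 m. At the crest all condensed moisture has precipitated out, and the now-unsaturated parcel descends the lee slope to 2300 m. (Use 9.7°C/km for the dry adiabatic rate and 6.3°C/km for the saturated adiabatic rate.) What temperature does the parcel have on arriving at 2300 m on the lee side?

0–1400 m, dry: Δz = 1.4 km ⇒ ΔT = -13.58°C; T = 11.62°C
1400–3000 m, saturated: Δz = 1.6 km ⇒ ΔT = -10.08°C; T = 1.54°C
3000–2300 m, dry descent: Δz = 0.7 km ⇒ ΔT = +6.79°C; T = 8.33°C

8.33°C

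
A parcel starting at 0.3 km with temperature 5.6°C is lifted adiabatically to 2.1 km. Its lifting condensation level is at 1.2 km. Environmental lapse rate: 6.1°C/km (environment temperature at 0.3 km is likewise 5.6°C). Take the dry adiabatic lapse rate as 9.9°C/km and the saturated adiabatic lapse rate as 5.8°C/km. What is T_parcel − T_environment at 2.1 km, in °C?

-3.15°C (parcel cooler than environment)

Parcel:
  300 → 1200 m (dry, 9.9°C/km): ΔT = -9.9 × 0.9 = -8.91°C → T = -3.31°C
  1200 → 2100 m (saturated, 5.8°C/km): ΔT = -5.8 × 0.9 = -5.22°C → T = -8.53°C
Environment:
  300 → 2100 m (environment, 6.1°C/km): ΔT = -6.1 × 1.8 = -10.98°C → T = -5.38°C
T_parcel − T_env = -8.53 − (-5.38) = -3.15°C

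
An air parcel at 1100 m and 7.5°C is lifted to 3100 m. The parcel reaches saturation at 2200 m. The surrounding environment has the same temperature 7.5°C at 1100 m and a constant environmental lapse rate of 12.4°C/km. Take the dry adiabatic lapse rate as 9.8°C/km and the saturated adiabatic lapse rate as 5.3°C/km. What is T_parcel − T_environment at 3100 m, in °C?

+9.25°C (parcel warmer than environment)

Parcel:
  1100–2200 m, dry: Δz = 1.1 km ⇒ ΔT = -10.78°C; T = -3.28°C
  2200–3100 m, saturated: Δz = 0.9 km ⇒ ΔT = -4.77°C; T = -8.05°C
Environment:
  1100–3100 m, environment: Δz = 2 km ⇒ ΔT = -24.8°C; T = -17.3°C
T_parcel − T_env = -8.05 − (-17.3) = +9.25°C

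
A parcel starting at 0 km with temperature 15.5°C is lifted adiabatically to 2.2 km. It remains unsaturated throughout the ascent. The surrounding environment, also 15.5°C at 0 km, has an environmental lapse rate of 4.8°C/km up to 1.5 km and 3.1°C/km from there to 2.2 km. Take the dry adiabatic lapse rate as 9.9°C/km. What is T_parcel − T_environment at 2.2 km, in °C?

Parcel:
  0–2200 m, dry: Δz = 2.2 km ⇒ ΔT = -21.78°C; T = -6.28°C
Environment:
  0–1500 m, environment, lower layer: Δz = 1.5 km ⇒ ΔT = -7.2°C; T = 8.3°C
  1500–2200 m, environment, upper layer: Δz = 0.7 km ⇒ ΔT = -2.17°C; T = 6.13°C
T_parcel − T_env = -6.28 − 6.13 = -12.41°C

-12.41°C (parcel cooler than environment)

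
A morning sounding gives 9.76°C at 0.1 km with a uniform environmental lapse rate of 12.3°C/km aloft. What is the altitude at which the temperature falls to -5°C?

Height above start = (9.76 − (-5)) / 12.3 = 1.2 km
Altitude = 100 m + 1200 m = 1300 m

1.3 km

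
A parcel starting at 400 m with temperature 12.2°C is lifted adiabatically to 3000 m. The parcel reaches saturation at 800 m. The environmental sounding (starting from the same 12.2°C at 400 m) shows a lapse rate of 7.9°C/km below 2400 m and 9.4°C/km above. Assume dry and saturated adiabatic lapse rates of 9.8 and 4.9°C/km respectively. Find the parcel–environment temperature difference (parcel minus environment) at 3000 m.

Parcel:
  400–800 m, dry: Δz = 0.4 km ⇒ ΔT = -3.92°C; T = 8.28°C
  800–3000 m, saturated: Δz = 2.2 km ⇒ ΔT = -10.78°C; T = -2.5°C
Environment:
  400–2400 m, environment, lower layer: Δz = 2 km ⇒ ΔT = -15.8°C; T = -3.6°C
  2400–3000 m, environment, upper layer: Δz = 0.6 km ⇒ ΔT = -5.64°C; T = -9.24°C
T_parcel − T_env = -2.5 − (-9.24) = +6.74°C

+6.74°C (parcel warmer than environment)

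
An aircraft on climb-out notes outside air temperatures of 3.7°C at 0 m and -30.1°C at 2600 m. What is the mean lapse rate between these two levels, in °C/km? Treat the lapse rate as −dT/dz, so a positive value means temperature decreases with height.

Γ = −ΔT/Δz = (3.7 − (-30.1)) / (2600 − 0) m
  = 33.8°C / 2.6 km = 13°C/km

13°C/km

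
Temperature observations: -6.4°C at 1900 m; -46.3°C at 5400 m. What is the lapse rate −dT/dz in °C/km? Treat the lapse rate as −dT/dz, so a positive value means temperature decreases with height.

11.4°C/km

Γ = −ΔT/Δz = (-6.4 − (-46.3)) / (5400 − 1900) m
  = 39.9°C / 3.5 km = 11.4°C/km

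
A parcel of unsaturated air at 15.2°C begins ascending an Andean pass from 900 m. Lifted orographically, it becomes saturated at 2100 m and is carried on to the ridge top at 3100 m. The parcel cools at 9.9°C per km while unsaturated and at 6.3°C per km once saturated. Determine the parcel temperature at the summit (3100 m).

900 → 2100 m (dry, 9.9°C/km): ΔT = -9.9 × 1.2 = -11.88°C → T = 3.32°C
2100 → 3100 m (saturated, 6.3°C/km): ΔT = -6.3 × 1 = -6.3°C → T = -2.98°C

-2.98°C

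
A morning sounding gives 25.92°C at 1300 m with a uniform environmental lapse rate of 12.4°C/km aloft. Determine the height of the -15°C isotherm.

4600 m

Height above start = (25.92 − (-15)) / 12.4 = 3.3 km
Altitude = 1300 m + 3300 m = 4600 m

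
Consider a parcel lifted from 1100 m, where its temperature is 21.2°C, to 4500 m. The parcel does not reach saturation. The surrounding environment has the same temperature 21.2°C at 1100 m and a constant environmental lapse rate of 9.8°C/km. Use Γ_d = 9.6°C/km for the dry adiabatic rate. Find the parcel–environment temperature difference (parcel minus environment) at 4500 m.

Parcel:
  1100–4500 m, dry: Δz = 3.4 km ⇒ ΔT = -32.64°C; T = -11.44°C
Environment:
  1100–4500 m, environment: Δz = 3.4 km ⇒ ΔT = -33.32°C; T = -12.12°C
T_parcel − T_env = -11.44 − (-12.12) = +0.68°C

+0.68°C (parcel warmer than environment)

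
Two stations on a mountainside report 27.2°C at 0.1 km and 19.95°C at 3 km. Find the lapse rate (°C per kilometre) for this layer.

2.5°C/km

Γ = −ΔT/Δz = (27.2 − 19.95) / (3000 − 100) m
  = 7.25°C / 2.9 km = 2.5°C/km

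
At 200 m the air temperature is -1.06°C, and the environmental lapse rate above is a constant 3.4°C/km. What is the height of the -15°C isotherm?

4300 m

Height above start = (-1.06 − (-15)) / 3.4 = 4.1 km
Altitude = 200 m + 4100 m = 4300 m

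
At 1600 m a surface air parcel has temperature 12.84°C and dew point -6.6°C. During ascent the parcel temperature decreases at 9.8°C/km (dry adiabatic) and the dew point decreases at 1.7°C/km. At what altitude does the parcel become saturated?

4000 m

T and T_d converge at 9.8 − 1.7 = 8.1°C per km
Height above start = (12.84 − (-6.6)) / 8.1 = 2.4 km
LCL altitude = 1600 m + 2400 m = 4000 m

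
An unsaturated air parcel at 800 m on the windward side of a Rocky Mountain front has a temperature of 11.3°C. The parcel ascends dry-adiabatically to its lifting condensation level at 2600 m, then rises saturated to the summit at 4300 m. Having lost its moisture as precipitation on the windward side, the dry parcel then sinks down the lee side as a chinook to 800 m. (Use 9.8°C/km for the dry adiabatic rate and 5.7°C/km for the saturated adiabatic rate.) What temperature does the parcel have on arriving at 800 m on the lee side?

800 → 2600 m (dry, 9.8°C/km): ΔT = -9.8 × 1.8 = -17.64°C → T = -6.34°C
2600 → 4300 m (saturated, 5.7°C/km): ΔT = -5.7 × 1.7 = -9.69°C → T = -16.03°C
4300 → 800 m (dry descent, 9.8°C/km): ΔT = +9.8 × 3.5 = +34.3°C → T = 18.27°C

18.27°C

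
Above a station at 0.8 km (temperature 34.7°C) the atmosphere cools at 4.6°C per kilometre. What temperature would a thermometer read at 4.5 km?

From 800 m to 4500 m (environmental): cools by 4.6 × 3.7 = 17.02°C, giving 17.68°C.

17.68°C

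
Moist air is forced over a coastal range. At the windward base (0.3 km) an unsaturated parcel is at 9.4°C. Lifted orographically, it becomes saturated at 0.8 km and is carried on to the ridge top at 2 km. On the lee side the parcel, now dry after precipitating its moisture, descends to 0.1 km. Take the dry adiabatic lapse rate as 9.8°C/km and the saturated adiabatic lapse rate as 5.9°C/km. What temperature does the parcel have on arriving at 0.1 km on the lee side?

16.04°C

300 → 800 m (dry, 9.8°C/km): ΔT = -9.8 × 0.5 = -4.9°C → T = 4.5°C
800 → 2000 m (saturated, 5.9°C/km): ΔT = -5.9 × 1.2 = -7.08°C → T = -2.58°C
2000 → 100 m (dry descent, 9.8°C/km): ΔT = +9.8 × 1.9 = +18.62°C → T = 16.04°C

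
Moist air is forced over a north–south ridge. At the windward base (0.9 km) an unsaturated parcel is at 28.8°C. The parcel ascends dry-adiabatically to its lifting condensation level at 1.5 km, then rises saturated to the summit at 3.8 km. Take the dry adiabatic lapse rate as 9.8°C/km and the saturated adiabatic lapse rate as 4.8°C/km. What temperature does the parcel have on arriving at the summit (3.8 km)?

900–1500 m, dry: Δz = 0.6 km ⇒ ΔT = -5.88°C; T = 22.92°C
1500–3800 m, saturated: Δz = 2.3 km ⇒ ΔT = -11.04°C; T = 11.88°C

11.88°C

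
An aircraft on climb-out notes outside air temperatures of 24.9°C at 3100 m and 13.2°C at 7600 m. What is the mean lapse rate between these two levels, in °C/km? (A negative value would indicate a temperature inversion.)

Γ = −ΔT/Δz = (24.9 − 13.2) / (7600 − 3100) m
  = 11.7°C / 4.5 km = 2.6°C/km

2.6°C/km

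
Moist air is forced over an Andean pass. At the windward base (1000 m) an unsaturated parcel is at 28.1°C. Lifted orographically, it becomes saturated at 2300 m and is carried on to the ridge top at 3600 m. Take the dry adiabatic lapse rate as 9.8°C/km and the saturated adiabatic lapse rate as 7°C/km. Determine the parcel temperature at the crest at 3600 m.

6.26°C

From 1000 m to 2300 m (dry): cools by 9.8 × 1.3 = 12.74°C, giving 15.36°C.
From 2300 m to 3600 m (saturated): cools by 7 × 1.3 = 9.1°C, giving 6.26°C.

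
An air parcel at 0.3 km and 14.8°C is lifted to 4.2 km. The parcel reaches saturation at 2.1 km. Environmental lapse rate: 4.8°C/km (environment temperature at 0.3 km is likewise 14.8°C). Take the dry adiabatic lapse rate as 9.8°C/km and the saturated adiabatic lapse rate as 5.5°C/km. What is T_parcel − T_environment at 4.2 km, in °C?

Parcel:
  Dry to 2100 m: -9.8 × 1.8 km = -17.64°C, so T = -2.84°C.
  Saturated to 4200 m: -5.5 × 2.1 km = -11.55°C, so T = -14.39°C.
Environment:
  Environment to 4200 m: -4.8 × 3.9 km = -18.72°C, so T = -3.92°C.
T_parcel − T_env = -14.39 − (-3.92) = -10.47°C

-10.47°C (parcel cooler than environment)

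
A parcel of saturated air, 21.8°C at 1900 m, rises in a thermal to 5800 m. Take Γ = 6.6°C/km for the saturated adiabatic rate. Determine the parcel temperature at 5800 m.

-3.94°C

From 1900 m to 5800 m (saturated adiabatic): cools by 6.6 × 3.9 = 25.74°C, giving -3.94°C.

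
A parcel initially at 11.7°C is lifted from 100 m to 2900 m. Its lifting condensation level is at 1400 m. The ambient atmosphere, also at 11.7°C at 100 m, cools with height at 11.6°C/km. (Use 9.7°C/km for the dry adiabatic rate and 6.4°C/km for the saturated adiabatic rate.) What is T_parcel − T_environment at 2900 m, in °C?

+10.27°C (parcel warmer than environment)

Parcel:
  From 100 m to 1400 m (dry): cools by 9.7 × 1.3 = 12.61°C, giving -0.91°C.
  From 1400 m to 2900 m (saturated): cools by 6.4 × 1.5 = 9.6°C, giving -10.51°C.
Environment:
  From 100 m to 2900 m (environment): cools by 11.6 × 2.8 = 32.48°C, giving -20.78°C.
T_parcel − T_env = -10.51 − (-20.78) = +10.27°C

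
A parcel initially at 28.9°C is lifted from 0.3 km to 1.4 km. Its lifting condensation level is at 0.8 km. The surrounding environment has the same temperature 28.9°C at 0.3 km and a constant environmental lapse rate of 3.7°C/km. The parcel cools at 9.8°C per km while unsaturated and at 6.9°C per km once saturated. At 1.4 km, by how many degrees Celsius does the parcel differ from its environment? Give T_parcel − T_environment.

Parcel:
  300–800 m, dry: Δz = 0.5 km ⇒ ΔT = -4.9°C; T = 24°C
  800–1400 m, saturated: Δz = 0.6 km ⇒ ΔT = -4.14°C; T = 19.86°C
Environment:
  300–1400 m, environment: Δz = 1.1 km ⇒ ΔT = -4.07°C; T = 24.83°C
T_parcel − T_env = 19.86 − 24.83 = -4.97°C

-4.97°C (parcel cooler than environment)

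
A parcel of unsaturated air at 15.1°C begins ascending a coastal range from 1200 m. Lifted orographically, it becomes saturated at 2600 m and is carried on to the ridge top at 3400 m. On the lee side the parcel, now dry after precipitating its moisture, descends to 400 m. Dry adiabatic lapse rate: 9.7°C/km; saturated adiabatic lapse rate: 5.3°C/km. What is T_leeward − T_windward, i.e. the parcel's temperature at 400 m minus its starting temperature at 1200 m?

1200 → 2600 m (dry, 9.7°C/km): ΔT = -9.7 × 1.4 = -13.58°C → T = 1.52°C
2600 → 3400 m (saturated, 5.3°C/km): ΔT = -5.3 × 0.8 = -4.24°C → T = -2.72°C
3400 → 400 m (dry descent, 9.7°C/km): ΔT = +9.7 × 3 = +29.1°C → T = 26.38°C
Net change vs windward start: 26.38 − 15.1 = +11.28°C

+11.28°C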